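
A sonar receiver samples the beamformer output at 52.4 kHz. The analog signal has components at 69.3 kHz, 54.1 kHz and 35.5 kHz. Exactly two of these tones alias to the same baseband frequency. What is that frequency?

16.9 kHz

fs/2 = 26.2 kHz.
69.3 kHz mod fs = 16.9 kHz.
16.9 kHz ≤ fs/2 = 26.2 kHz, appears at 16.9 kHz.
54.1 kHz mod fs = 1.7 kHz.
1.7 kHz ≤ fs/2 = 26.2 kHz, appears at 1.7 kHz.
35.5 kHz > fs/2 = 26.2 kHz, folds to fs − 35.5 kHz = 16.9 kHz.
35.5 kHz and 69.3 kHz both map to 16.9 kHz.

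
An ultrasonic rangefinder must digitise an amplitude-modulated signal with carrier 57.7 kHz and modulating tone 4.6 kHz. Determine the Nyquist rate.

AM sidebands sit at fc ± fm = 53.1 kHz and 62.3 kHz.
Highest-frequency component: 62.3 kHz.
Nyquist rate = 2 × 62.3 kHz = 124.6 kHz.

124.6 kHz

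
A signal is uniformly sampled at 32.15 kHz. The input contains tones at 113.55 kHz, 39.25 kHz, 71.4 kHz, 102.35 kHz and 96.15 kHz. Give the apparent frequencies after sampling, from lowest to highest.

fs/2 = 16.075 kHz.
113.55 kHz mod fs = 17.1 kHz.
17.1 kHz > fs/2 = 16.075 kHz, folds to fs − 17.1 kHz = 15.05 kHz.
39.25 kHz mod fs = 7.1 kHz.
7.1 kHz ≤ fs/2 = 16.075 kHz, appears at 7.1 kHz.
71.4 kHz mod fs = 7.1 kHz.
7.1 kHz ≤ fs/2 = 16.075 kHz, appears at 7.1 kHz.
102.35 kHz mod fs = 5.9 kHz.
5.9 kHz ≤ fs/2 = 16.075 kHz, appears at 5.9 kHz.
96.15 kHz mod fs = 31.85 kHz.
31.85 kHz > fs/2 = 16.075 kHz, folds to fs − 31.85 kHz = 0.3 kHz.
Distinct values: {0.3 kHz, 5.9 kHz, 7.1 kHz, 15.05 kHz}.

0.3 kHz, 5.9 kHz, 7.1 kHz, 15.05 kHz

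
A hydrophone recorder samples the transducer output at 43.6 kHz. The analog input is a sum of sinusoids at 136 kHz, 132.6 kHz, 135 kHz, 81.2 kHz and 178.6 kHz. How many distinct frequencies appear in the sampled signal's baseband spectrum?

fs/2 = 21.8 kHz.
136 kHz mod fs = 5.2 kHz.
5.2 kHz ≤ fs/2 = 21.8 kHz, appears at 5.2 kHz.
132.6 kHz mod fs = 1.8 kHz.
1.8 kHz ≤ fs/2 = 21.8 kHz, appears at 1.8 kHz.
135 kHz mod fs = 4.2 kHz.
4.2 kHz ≤ fs/2 = 21.8 kHz, appears at 4.2 kHz.
81.2 kHz mod fs = 37.6 kHz.
37.6 kHz > fs/2 = 21.8 kHz, folds to fs − 37.6 kHz = 6 kHz.
178.6 kHz mod fs = 4.2 kHz.
4.2 kHz ≤ fs/2 = 21.8 kHz, appears at 4.2 kHz.
Distinct values: {1.8 kHz, 4.2 kHz, 5.2 kHz, 6 kHz} → 4.

4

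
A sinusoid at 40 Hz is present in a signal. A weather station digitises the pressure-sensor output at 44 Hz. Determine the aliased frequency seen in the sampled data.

40 Hz > fs/2 = 22 Hz, folds to fs − 40 Hz = 4 Hz.

4 Hz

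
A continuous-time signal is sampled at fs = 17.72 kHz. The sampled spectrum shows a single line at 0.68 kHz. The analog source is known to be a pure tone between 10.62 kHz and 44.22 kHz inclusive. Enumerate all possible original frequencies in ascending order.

17.04 kHz, 18.4 kHz, 34.76 kHz, 36.12 kHz

Frequencies that alias to 0.68 kHz are k·fs ± 0.68 kHz for integer k ≥ 0.
k=0: 0.68 kHz.
k=1: 17.04 kHz, 18.4 kHz.
k=2: 34.76 kHz, 36.12 kHz.
k=3: 52.48 kHz, 53.84 kHz.
Within [10.62 kHz, 44.22 kHz]: 17.04 kHz, 18.4 kHz, 34.76 kHz, 36.12 kHz.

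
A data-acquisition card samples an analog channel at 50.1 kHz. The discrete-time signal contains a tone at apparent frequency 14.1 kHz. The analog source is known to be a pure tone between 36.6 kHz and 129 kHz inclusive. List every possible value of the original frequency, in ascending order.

Frequencies that alias to 14.1 kHz are k·fs ± 14.1 kHz for integer k ≥ 0.
k=0: 14.1 kHz.
k=1: 36 kHz, 64.2 kHz.
k=2: 86.1 kHz, 114.3 kHz.
k=3: 136.2 kHz, 164.4 kHz.
Within [36.6 kHz, 129 kHz]: 64.2 kHz, 86.1 kHz, 114.3 kHz.

64.2 kHz, 86.1 kHz, 114.3 kHz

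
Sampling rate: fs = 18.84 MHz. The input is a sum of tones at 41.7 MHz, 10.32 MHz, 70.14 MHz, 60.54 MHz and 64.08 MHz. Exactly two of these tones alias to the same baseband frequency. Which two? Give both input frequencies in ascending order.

fs/2 = 9.42 MHz.
41.7 MHz mod fs = 4.02 MHz.
4.02 MHz ≤ fs/2 = 9.42 MHz, appears at 4.02 MHz.
10.32 MHz > fs/2 = 9.42 MHz, folds to fs − 10.32 MHz = 8.52 MHz.
70.14 MHz mod fs = 13.62 MHz.
13.62 MHz > fs/2 = 9.42 MHz, folds to fs − 13.62 MHz = 5.22 MHz.
60.54 MHz mod fs = 4.02 MHz.
4.02 MHz ≤ fs/2 = 9.42 MHz, appears at 4.02 MHz.
64.08 MHz mod fs = 7.56 MHz.
7.56 MHz ≤ fs/2 = 9.42 MHz, appears at 7.56 MHz.
41.7 MHz and 60.54 MHz both map to 4.02 MHz.

41.7 MHz, 60.54 MHz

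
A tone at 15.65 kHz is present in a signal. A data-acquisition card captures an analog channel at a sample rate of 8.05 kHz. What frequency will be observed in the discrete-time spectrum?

15.65 kHz mod fs = 7.6 kHz.
7.6 kHz > fs/2 = 4.025 kHz, folds to fs − 7.6 kHz = 0.45 kHz.

0.45 kHz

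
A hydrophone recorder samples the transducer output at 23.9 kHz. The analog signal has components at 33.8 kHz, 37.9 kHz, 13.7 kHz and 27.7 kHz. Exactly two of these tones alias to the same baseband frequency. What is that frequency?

fs/2 = 11.95 kHz.
33.8 kHz mod fs = 9.9 kHz.
9.9 kHz ≤ fs/2 = 11.95 kHz, appears at 9.9 kHz.
37.9 kHz mod fs = 14 kHz.
14 kHz > fs/2 = 11.95 kHz, folds to fs − 14 kHz = 9.9 kHz.
13.7 kHz > fs/2 = 11.95 kHz, folds to fs − 13.7 kHz = 10.2 kHz.
27.7 kHz mod fs = 3.8 kHz.
3.8 kHz ≤ fs/2 = 11.95 kHz, appears at 3.8 kHz.
33.8 kHz and 37.9 kHz both map to 9.9 kHz.

9.9 kHz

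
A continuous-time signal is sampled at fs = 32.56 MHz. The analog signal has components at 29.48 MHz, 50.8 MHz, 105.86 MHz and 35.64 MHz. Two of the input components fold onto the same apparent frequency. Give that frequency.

fs/2 = 16.28 MHz.
29.48 MHz > fs/2 = 16.28 MHz, folds to fs − 29.48 MHz = 3.08 MHz.
50.8 MHz mod fs = 18.24 MHz.
18.24 MHz > fs/2 = 16.28 MHz, folds to fs − 18.24 MHz = 14.32 MHz.
105.86 MHz mod fs = 8.18 MHz.
8.18 MHz ≤ fs/2 = 16.28 MHz, appears at 8.18 MHz.
35.64 MHz mod fs = 3.08 MHz.
3.08 MHz ≤ fs/2 = 16.28 MHz, appears at 3.08 MHz.
29.48 MHz and 35.64 MHz both map to 3.08 MHz.

3.08 MHz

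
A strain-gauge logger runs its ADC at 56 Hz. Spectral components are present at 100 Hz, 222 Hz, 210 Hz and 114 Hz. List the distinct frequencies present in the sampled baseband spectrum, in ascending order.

2 Hz, 12 Hz, 14 Hz

fs/2 = 28 Hz.
100 Hz mod fs = 44 Hz.
44 Hz > fs/2 = 28 Hz, folds to fs − 44 Hz = 12 Hz.
222 Hz mod fs = 54 Hz.
54 Hz > fs/2 = 28 Hz, folds to fs − 54 Hz = 2 Hz.
210 Hz mod fs = 42 Hz.
42 Hz > fs/2 = 28 Hz, folds to fs − 42 Hz = 14 Hz.
114 Hz mod fs = 2 Hz.
2 Hz ≤ fs/2 = 28 Hz, appears at 2 Hz.
Distinct values: {2 Hz, 12 Hz, 14 Hz}.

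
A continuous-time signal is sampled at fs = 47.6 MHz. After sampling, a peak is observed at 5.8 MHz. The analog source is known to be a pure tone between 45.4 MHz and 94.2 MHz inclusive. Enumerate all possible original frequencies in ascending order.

Frequencies that alias to 5.8 MHz are k·fs ± 5.8 MHz for integer k ≥ 0.
k=0: 5.8 MHz.
k=1: 41.8 MHz, 53.4 MHz.
k=2: 89.4 MHz, 101 MHz.
k=3: 137 MHz, 148.6 MHz.
Within [45.4 MHz, 94.2 MHz]: 53.4 MHz, 89.4 MHz.

53.4 MHz, 89.4 MHz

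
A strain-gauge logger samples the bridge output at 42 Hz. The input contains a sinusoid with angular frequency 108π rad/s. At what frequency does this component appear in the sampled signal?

ω = 108π rad/s → f = ω/(2π) = 54 Hz.
54 Hz mod fs = 12 Hz.
12 Hz ≤ fs/2 = 21 Hz, appears at 12 Hz.

12 Hz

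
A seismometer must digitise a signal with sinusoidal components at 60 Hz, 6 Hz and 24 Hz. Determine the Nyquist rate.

Highest-frequency component: 60 Hz.
Nyquist rate = 2 × 60 Hz = 120 Hz.

120 Hz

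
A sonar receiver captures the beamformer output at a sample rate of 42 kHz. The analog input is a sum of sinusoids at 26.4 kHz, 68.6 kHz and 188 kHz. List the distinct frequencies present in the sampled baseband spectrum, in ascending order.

15.4 kHz, 15.6 kHz, 20 kHz

fs/2 = 21 kHz.
26.4 kHz > fs/2 = 21 kHz, folds to fs − 26.4 kHz = 15.6 kHz.
68.6 kHz mod fs = 26.6 kHz.
26.6 kHz > fs/2 = 21 kHz, folds to fs − 26.6 kHz = 15.4 kHz.
188 kHz mod fs = 20 kHz.
20 kHz ≤ fs/2 = 21 kHz, appears at 20 kHz.
Distinct values: {15.4 kHz, 15.6 kHz, 20 kHz}.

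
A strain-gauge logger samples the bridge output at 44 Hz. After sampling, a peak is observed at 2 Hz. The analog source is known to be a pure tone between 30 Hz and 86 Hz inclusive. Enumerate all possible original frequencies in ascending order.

Frequencies that alias to 2 Hz are k·fs ± 2 Hz for integer k ≥ 0.
k=0: 2 Hz.
k=1: 42 Hz, 46 Hz.
k=2: 86 Hz, 90 Hz.
k=3: 130 Hz, 134 Hz.
Within [30 Hz, 86 Hz]: 42 Hz, 46 Hz, 86 Hz.

42 Hz, 46 Hz, 86 Hz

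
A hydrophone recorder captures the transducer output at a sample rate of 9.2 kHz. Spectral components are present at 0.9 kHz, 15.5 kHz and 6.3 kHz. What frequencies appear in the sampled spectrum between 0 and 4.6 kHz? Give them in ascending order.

0.9 kHz, 2.9 kHz

fs/2 = 4.6 kHz.
0.9 kHz ≤ fs/2 = 4.6 kHz, passes unchanged.
15.5 kHz mod fs = 6.3 kHz.
6.3 kHz > fs/2 = 4.6 kHz, folds to fs − 6.3 kHz = 2.9 kHz.
6.3 kHz > fs/2 = 4.6 kHz, folds to fs − 6.3 kHz = 2.9 kHz.
Distinct values: {0.9 kHz, 2.9 kHz}.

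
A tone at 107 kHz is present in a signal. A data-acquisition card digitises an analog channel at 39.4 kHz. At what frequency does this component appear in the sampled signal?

107 kHz mod fs = 28.2 kHz.
28.2 kHz > fs/2 = 19.7 kHz, folds to fs − 28.2 kHz = 11.2 kHz.

11.2 kHz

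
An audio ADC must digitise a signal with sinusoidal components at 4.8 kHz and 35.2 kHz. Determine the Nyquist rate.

70.4 kHz

Highest-frequency component: 35.2 kHz.
Nyquist rate = 2 × 35.2 kHz = 70.4 kHz.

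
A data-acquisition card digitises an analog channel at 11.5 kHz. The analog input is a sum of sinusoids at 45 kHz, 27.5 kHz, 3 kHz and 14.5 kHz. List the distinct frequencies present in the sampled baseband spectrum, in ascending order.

1 kHz, 3 kHz, 4.5 kHz

fs/2 = 5.75 kHz.
45 kHz mod fs = 10.5 kHz.
10.5 kHz > fs/2 = 5.75 kHz, folds to fs − 10.5 kHz = 1 kHz.
27.5 kHz mod fs = 4.5 kHz.
4.5 kHz ≤ fs/2 = 5.75 kHz, appears at 4.5 kHz.
3 kHz ≤ fs/2 = 5.75 kHz, passes unchanged.
14.5 kHz mod fs = 3 kHz.
3 kHz ≤ fs/2 = 5.75 kHz, appears at 3 kHz.
Distinct values: {1 kHz, 3 kHz, 4.5 kHz}.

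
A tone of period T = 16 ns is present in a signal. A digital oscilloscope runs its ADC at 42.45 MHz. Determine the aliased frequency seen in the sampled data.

20.05 MHz

T = 16 ns → f = 1/T = 62.5 MHz.
62.5 MHz mod fs = 20.05 MHz.
20.05 MHz ≤ fs/2 = 21.225 MHz, appears at 20.05 MHz.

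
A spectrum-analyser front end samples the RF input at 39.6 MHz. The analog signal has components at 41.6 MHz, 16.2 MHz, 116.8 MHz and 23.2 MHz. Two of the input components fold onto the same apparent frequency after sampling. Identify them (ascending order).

fs/2 = 19.8 MHz.
41.6 MHz mod fs = 2 MHz.
2 MHz ≤ fs/2 = 19.8 MHz, appears at 2 MHz.
16.2 MHz ≤ fs/2 = 19.8 MHz, passes unchanged.
116.8 MHz mod fs = 37.6 MHz.
37.6 MHz > fs/2 = 19.8 MHz, folds to fs − 37.6 MHz = 2 MHz.
23.2 MHz > fs/2 = 19.8 MHz, folds to fs − 23.2 MHz = 16.4 MHz.
41.6 MHz and 116.8 MHz both map to 2 MHz.

41.6 MHz, 116.8 MHz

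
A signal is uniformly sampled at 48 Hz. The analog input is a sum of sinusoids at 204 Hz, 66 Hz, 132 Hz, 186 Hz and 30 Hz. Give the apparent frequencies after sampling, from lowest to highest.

6 Hz, 12 Hz, 18 Hz

fs/2 = 24 Hz.
204 Hz mod fs = 12 Hz.
12 Hz ≤ fs/2 = 24 Hz, appears at 12 Hz.
66 Hz mod fs = 18 Hz.
18 Hz ≤ fs/2 = 24 Hz, appears at 18 Hz.
132 Hz mod fs = 36 Hz.
36 Hz > fs/2 = 24 Hz, folds to fs − 36 Hz = 12 Hz.
186 Hz mod fs = 42 Hz.
42 Hz > fs/2 = 24 Hz, folds to fs − 42 Hz = 6 Hz.
30 Hz > fs/2 = 24 Hz, folds to fs − 30 Hz = 18 Hz.
Distinct values: {6 Hz, 12 Hz, 18 Hz}.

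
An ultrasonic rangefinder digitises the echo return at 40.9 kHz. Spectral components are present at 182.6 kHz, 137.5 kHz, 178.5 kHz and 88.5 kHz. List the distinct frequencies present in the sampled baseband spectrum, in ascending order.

6.7 kHz, 14.8 kHz, 14.9 kHz, 19 kHz

fs/2 = 20.45 kHz.
182.6 kHz mod fs = 19 kHz.
19 kHz ≤ fs/2 = 20.45 kHz, appears at 19 kHz.
137.5 kHz mod fs = 14.8 kHz.
14.8 kHz ≤ fs/2 = 20.45 kHz, appears at 14.8 kHz.
178.5 kHz mod fs = 14.9 kHz.
14.9 kHz ≤ fs/2 = 20.45 kHz, appears at 14.9 kHz.
88.5 kHz mod fs = 6.7 kHz.
6.7 kHz ≤ fs/2 = 20.45 kHz, appears at 6.7 kHz.
Distinct values: {6.7 kHz, 14.8 kHz, 14.9 kHz, 19 kHz}.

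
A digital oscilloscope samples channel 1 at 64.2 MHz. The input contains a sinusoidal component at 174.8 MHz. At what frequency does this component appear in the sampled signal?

174.8 MHz mod fs = 46.4 MHz.
46.4 MHz > fs/2 = 32.1 MHz, folds to fs − 46.4 MHz = 17.8 MHz.

17.8 MHz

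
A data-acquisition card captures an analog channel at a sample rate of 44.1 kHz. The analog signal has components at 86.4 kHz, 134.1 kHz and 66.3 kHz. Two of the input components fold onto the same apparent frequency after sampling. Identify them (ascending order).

86.4 kHz, 134.1 kHz

fs/2 = 22.05 kHz.
86.4 kHz mod fs = 42.3 kHz.
42.3 kHz > fs/2 = 22.05 kHz, folds to fs − 42.3 kHz = 1.8 kHz.
134.1 kHz mod fs = 1.8 kHz.
1.8 kHz ≤ fs/2 = 22.05 kHz, appears at 1.8 kHz.
66.3 kHz mod fs = 22.2 kHz.
22.2 kHz > fs/2 = 22.05 kHz, folds to fs − 22.2 kHz = 21.9 kHz.
86.4 kHz and 134.1 kHz both map to 1.8 kHz.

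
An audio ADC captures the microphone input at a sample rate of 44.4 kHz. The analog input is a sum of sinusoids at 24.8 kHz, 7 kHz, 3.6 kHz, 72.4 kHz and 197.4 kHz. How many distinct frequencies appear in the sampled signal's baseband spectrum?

fs/2 = 22.2 kHz.
24.8 kHz > fs/2 = 22.2 kHz, folds to fs − 24.8 kHz = 19.6 kHz.
7 kHz ≤ fs/2 = 22.2 kHz, passes unchanged.
3.6 kHz ≤ fs/2 = 22.2 kHz, passes unchanged.
72.4 kHz mod fs = 28 kHz.
28 kHz > fs/2 = 22.2 kHz, folds to fs − 28 kHz = 16.4 kHz.
197.4 kHz mod fs = 19.8 kHz.
19.8 kHz ≤ fs/2 = 22.2 kHz, appears at 19.8 kHz.
Distinct values: {3.6 kHz, 7 kHz, 16.4 kHz, 19.6 kHz, 19.8 kHz} → 5.

5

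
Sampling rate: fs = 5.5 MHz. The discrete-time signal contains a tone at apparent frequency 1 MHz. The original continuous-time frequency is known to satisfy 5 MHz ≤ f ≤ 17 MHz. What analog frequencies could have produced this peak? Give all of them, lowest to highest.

6.5 MHz, 10 MHz, 12 MHz, 15.5 MHz

Frequencies that alias to 1 MHz are k·fs ± 1 MHz for integer k ≥ 0.
k=0: 1 MHz.
k=1: 4.5 MHz, 6.5 MHz.
k=2: 10 MHz, 12 MHz.
k=3: 15.5 MHz, 17.5 MHz.
k=4: 21 MHz, 23 MHz.
Within [5 MHz, 17 MHz]: 6.5 MHz, 10 MHz, 12 MHz, 15.5 MHz.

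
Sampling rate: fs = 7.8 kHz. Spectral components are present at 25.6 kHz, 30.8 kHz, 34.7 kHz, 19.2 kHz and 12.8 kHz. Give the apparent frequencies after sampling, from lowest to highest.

0.4 kHz, 2.2 kHz, 2.8 kHz, 3.5 kHz, 3.6 kHz

fs/2 = 3.9 kHz.
25.6 kHz mod fs = 2.2 kHz.
2.2 kHz ≤ fs/2 = 3.9 kHz, appears at 2.2 kHz.
30.8 kHz mod fs = 7.4 kHz.
7.4 kHz > fs/2 = 3.9 kHz, folds to fs − 7.4 kHz = 0.4 kHz.
34.7 kHz mod fs = 3.5 kHz.
3.5 kHz ≤ fs/2 = 3.9 kHz, appears at 3.5 kHz.
19.2 kHz mod fs = 3.6 kHz.
3.6 kHz ≤ fs/2 = 3.9 kHz, appears at 3.6 kHz.
12.8 kHz mod fs = 5 kHz.
5 kHz > fs/2 = 3.9 kHz, folds to fs − 5 kHz = 2.8 kHz.
Distinct values: {0.4 kHz, 2.2 kHz, 2.8 kHz, 3.5 kHz, 3.6 kHz}.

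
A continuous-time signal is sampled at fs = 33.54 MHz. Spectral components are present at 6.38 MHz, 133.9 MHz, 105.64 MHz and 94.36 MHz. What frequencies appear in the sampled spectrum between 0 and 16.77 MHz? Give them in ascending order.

0.26 MHz, 5.02 MHz, 6.26 MHz, 6.38 MHz

fs/2 = 16.77 MHz.
6.38 MHz ≤ fs/2 = 16.77 MHz, passes unchanged.
133.9 MHz mod fs = 33.28 MHz.
33.28 MHz > fs/2 = 16.77 MHz, folds to fs − 33.28 MHz = 0.26 MHz.
105.64 MHz mod fs = 5.02 MHz.
5.02 MHz ≤ fs/2 = 16.77 MHz, appears at 5.02 MHz.
94.36 MHz mod fs = 27.28 MHz.
27.28 MHz > fs/2 = 16.77 MHz, folds to fs − 27.28 MHz = 6.26 MHz.
Distinct values: {0.26 MHz, 5.02 MHz, 6.26 MHz, 6.38 MHz}.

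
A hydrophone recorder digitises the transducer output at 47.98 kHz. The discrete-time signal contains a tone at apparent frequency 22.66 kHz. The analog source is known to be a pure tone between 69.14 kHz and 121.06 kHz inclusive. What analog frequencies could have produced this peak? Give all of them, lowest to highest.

70.64 kHz, 73.3 kHz, 118.62 kHz

Frequencies that alias to 22.66 kHz are k·fs ± 22.66 kHz for integer k ≥ 0.
k=0: 22.66 kHz.
k=1: 25.32 kHz, 70.64 kHz.
k=2: 73.3 kHz, 118.62 kHz.
k=3: 121.28 kHz, 166.6 kHz.
Within [69.14 kHz, 121.06 kHz]: 70.64 kHz, 73.3 kHz, 118.62 kHz.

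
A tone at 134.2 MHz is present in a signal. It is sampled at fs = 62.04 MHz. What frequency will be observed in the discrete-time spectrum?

134.2 MHz mod fs = 10.12 MHz.
10.12 MHz ≤ fs/2 = 31.02 MHz, appears at 10.12 MHz.

10.12 MHz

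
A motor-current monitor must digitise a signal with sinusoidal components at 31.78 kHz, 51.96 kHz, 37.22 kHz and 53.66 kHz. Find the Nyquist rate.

107.32 kHz

Highest-frequency component: 53.66 kHz.
Nyquist rate = 2 × 53.66 kHz = 107.32 kHz.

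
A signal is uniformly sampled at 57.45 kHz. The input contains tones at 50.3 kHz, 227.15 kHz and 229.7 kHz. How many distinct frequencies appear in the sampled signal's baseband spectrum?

3

fs/2 = 28.725 kHz.
50.3 kHz > fs/2 = 28.725 kHz, folds to fs − 50.3 kHz = 7.15 kHz.
227.15 kHz mod fs = 54.8 kHz.
54.8 kHz > fs/2 = 28.725 kHz, folds to fs − 54.8 kHz = 2.65 kHz.
229.7 kHz mod fs = 57.35 kHz.
57.35 kHz > fs/2 = 28.725 kHz, folds to fs − 57.35 kHz = 0.1 kHz.
Distinct values: {0.1 kHz, 2.65 kHz, 7.15 kHz} → 3.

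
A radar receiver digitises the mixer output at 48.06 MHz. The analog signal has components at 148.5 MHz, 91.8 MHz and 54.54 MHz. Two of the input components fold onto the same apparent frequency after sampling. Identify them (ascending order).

fs/2 = 24.03 MHz.
148.5 MHz mod fs = 4.32 MHz.
4.32 MHz ≤ fs/2 = 24.03 MHz, appears at 4.32 MHz.
91.8 MHz mod fs = 43.74 MHz.
43.74 MHz > fs/2 = 24.03 MHz, folds to fs − 43.74 MHz = 4.32 MHz.
54.54 MHz mod fs = 6.48 MHz.
6.48 MHz ≤ fs/2 = 24.03 MHz, appears at 6.48 MHz.
91.8 MHz and 148.5 MHz both map to 4.32 MHz.

91.8 MHz, 148.5 MHz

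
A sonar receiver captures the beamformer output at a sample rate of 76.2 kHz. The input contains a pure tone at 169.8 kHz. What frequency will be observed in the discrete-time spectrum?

169.8 kHz mod fs = 17.4 kHz.
17.4 kHz ≤ fs/2 = 38.1 kHz, appears at 17.4 kHz.

17.4 kHz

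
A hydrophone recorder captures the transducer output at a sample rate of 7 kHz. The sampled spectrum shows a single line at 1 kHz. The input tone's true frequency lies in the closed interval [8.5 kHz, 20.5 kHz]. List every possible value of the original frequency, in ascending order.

13 kHz, 15 kHz, 20 kHz

Frequencies that alias to 1 kHz are k·fs ± 1 kHz for integer k ≥ 0.
k=0: 1 kHz.
k=1: 6 kHz, 8 kHz.
k=2: 13 kHz, 15 kHz.
k=3: 20 kHz, 22 kHz.
k=4: 27 kHz, 29 kHz.
Within [8.5 kHz, 20.5 kHz]: 13 kHz, 15 kHz, 20 kHz.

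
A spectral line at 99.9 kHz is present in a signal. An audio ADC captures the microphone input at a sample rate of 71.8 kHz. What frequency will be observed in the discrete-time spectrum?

99.9 kHz mod fs = 28.1 kHz.
28.1 kHz ≤ fs/2 = 35.9 kHz, appears at 28.1 kHz.

28.1 kHz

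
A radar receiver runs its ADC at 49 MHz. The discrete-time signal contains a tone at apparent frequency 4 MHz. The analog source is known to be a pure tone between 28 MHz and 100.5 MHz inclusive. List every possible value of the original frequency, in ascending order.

45 MHz, 53 MHz, 94 MHz

Frequencies that alias to 4 MHz are k·fs ± 4 MHz for integer k ≥ 0.
k=0: 4 MHz.
k=1: 45 MHz, 53 MHz.
k=2: 94 MHz, 102 MHz.
k=3: 143 MHz, 151 MHz.
Within [28 MHz, 100.5 MHz]: 45 MHz, 53 MHz, 94 MHz.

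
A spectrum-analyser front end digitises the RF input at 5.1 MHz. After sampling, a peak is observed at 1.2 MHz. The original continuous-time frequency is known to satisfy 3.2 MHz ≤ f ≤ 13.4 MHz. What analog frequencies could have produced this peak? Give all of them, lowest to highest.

Frequencies that alias to 1.2 MHz are k·fs ± 1.2 MHz for integer k ≥ 0.
k=0: 1.2 MHz.
k=1: 3.9 MHz, 6.3 MHz.
k=2: 9 MHz, 11.4 MHz.
k=3: 14.1 MHz, 16.5 MHz.
Within [3.2 MHz, 13.4 MHz]: 3.9 MHz, 6.3 MHz, 9 MHz, 11.4 MHz.

3.9 MHz, 6.3 MHz, 9 MHz, 11.4 MHz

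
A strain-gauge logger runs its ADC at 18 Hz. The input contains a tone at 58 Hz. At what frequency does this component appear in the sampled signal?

58 Hz mod fs = 4 Hz.
4 Hz ≤ fs/2 = 9 Hz, appears at 4 Hz.

4 Hz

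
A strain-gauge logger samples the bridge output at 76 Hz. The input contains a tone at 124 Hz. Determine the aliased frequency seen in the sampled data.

124 Hz mod fs = 48 Hz.
48 Hz > fs/2 = 38 Hz, folds to fs − 48 Hz = 28 Hz.

28 Hz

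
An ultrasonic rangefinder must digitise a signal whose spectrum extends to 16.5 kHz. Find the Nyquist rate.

33 kHz

Nyquist rate = 2 × 16.5 kHz = 33 kHz.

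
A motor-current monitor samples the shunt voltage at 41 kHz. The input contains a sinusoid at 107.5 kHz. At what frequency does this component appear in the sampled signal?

15.5 kHz

107.5 kHz mod fs = 25.5 kHz.
25.5 kHz > fs/2 = 20.5 kHz, folds to fs − 25.5 kHz = 15.5 kHz.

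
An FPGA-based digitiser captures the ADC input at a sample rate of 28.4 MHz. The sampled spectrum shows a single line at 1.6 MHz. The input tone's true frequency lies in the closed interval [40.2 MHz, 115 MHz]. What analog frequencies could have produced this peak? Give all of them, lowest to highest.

55.2 MHz, 58.4 MHz, 83.6 MHz, 86.8 MHz, 112 MHz

Frequencies that alias to 1.6 MHz are k·fs ± 1.6 MHz for integer k ≥ 0.
k=0: 1.6 MHz.
k=1: 26.8 MHz, 30 MHz.
k=2: 55.2 MHz, 58.4 MHz.
k=3: 83.6 MHz, 86.8 MHz.
k=4: 112 MHz, 115.2 MHz.
k=5: 140.4 MHz, 143.6 MHz.
Within [40.2 MHz, 115 MHz]: 55.2 MHz, 58.4 MHz, 83.6 MHz, 86.8 MHz, 112 MHz.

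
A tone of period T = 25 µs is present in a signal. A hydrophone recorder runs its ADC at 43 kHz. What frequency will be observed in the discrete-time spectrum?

3 kHz

T = 25 µs → f = 1/T = 40 kHz.
40 kHz > fs/2 = 21.5 kHz, folds to fs − 40 kHz = 3 kHz.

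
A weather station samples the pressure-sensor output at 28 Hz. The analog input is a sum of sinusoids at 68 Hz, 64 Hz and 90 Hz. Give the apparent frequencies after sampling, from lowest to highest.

fs/2 = 14 Hz.
68 Hz mod fs = 12 Hz.
12 Hz ≤ fs/2 = 14 Hz, appears at 12 Hz.
64 Hz mod fs = 8 Hz.
8 Hz ≤ fs/2 = 14 Hz, appears at 8 Hz.
90 Hz mod fs = 6 Hz.
6 Hz ≤ fs/2 = 14 Hz, appears at 6 Hz.
Distinct values: {6 Hz, 8 Hz, 12 Hz}.

6 Hz, 8 Hz, 12 Hz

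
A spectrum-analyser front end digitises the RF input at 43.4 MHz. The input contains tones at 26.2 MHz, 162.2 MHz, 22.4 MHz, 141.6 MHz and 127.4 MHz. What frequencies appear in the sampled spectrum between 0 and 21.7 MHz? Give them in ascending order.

fs/2 = 21.7 MHz.
26.2 MHz > fs/2 = 21.7 MHz, folds to fs − 26.2 MHz = 17.2 MHz.
162.2 MHz mod fs = 32 MHz.
32 MHz > fs/2 = 21.7 MHz, folds to fs − 32 MHz = 11.4 MHz.
22.4 MHz > fs/2 = 21.7 MHz, folds to fs − 22.4 MHz = 21 MHz.
141.6 MHz mod fs = 11.4 MHz.
11.4 MHz ≤ fs/2 = 21.7 MHz, appears at 11.4 MHz.
127.4 MHz mod fs = 40.6 MHz.
40.6 MHz > fs/2 = 21.7 MHz, folds to fs − 40.6 MHz = 2.8 MHz.
Distinct values: {2.8 MHz, 11.4 MHz, 17.2 MHz, 21 MHz}.

2.8 MHz, 11.4 MHz, 17.2 MHz, 21 MHz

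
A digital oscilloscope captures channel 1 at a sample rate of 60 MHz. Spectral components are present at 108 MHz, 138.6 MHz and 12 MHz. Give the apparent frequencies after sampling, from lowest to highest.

12 MHz, 18.6 MHz

fs/2 = 30 MHz.
108 MHz mod fs = 48 MHz.
48 MHz > fs/2 = 30 MHz, folds to fs − 48 MHz = 12 MHz.
138.6 MHz mod fs = 18.6 MHz.
18.6 MHz ≤ fs/2 = 30 MHz, appears at 18.6 MHz.
12 MHz ≤ fs/2 = 30 MHz, passes unchanged.
Distinct values: {12 MHz, 18.6 MHz}.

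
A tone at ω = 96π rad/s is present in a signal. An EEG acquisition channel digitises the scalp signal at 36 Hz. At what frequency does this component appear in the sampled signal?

ω = 96π rad/s → f = ω/(2π) = 48 Hz.
48 Hz mod fs = 12 Hz.
12 Hz ≤ fs/2 = 18 Hz, appears at 12 Hz.

12 Hz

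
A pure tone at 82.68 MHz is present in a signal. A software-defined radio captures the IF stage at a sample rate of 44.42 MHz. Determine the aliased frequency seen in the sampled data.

82.68 MHz mod fs = 38.26 MHz.
38.26 MHz > fs/2 = 22.21 MHz, folds to fs − 38.26 MHz = 6.16 MHz.

6.16 MHz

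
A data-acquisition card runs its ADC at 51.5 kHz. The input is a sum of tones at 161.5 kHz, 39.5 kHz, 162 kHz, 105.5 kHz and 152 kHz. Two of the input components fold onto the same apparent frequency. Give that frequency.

fs/2 = 25.75 kHz.
161.5 kHz mod fs = 7 kHz.
7 kHz ≤ fs/2 = 25.75 kHz, appears at 7 kHz.
39.5 kHz > fs/2 = 25.75 kHz, folds to fs − 39.5 kHz = 12 kHz.
162 kHz mod fs = 7.5 kHz.
7.5 kHz ≤ fs/2 = 25.75 kHz, appears at 7.5 kHz.
105.5 kHz mod fs = 2.5 kHz.
2.5 kHz ≤ fs/2 = 25.75 kHz, appears at 2.5 kHz.
152 kHz mod fs = 49 kHz.
49 kHz > fs/2 = 25.75 kHz, folds to fs − 49 kHz = 2.5 kHz.
105.5 kHz and 152 kHz both map to 2.5 kHz.

2.5 kHz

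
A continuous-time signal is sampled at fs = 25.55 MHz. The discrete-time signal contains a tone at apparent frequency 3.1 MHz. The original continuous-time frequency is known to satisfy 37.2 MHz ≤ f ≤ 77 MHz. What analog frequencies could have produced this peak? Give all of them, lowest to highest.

Frequencies that alias to 3.1 MHz are k·fs ± 3.1 MHz for integer k ≥ 0.
k=0: 3.1 MHz.
k=1: 22.45 MHz, 28.65 MHz.
k=2: 48 MHz, 54.2 MHz.
k=3: 73.55 MHz, 79.75 MHz.
k=4: 99.1 MHz, 105.3 MHz.
Within [37.2 MHz, 77 MHz]: 48 MHz, 54.2 MHz, 73.55 MHz.

48 MHz, 54.2 MHz, 73.55 MHz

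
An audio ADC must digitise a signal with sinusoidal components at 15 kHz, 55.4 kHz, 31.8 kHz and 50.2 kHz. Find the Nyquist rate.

110.8 kHz

Highest-frequency component: 55.4 kHz.
Nyquist rate = 2 × 55.4 kHz = 110.8 kHz.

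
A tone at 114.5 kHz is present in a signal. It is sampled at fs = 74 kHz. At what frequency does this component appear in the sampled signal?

114.5 kHz mod fs = 40.5 kHz.
40.5 kHz > fs/2 = 37 kHz, folds to fs − 40.5 kHz = 33.5 kHz.

33.5 kHz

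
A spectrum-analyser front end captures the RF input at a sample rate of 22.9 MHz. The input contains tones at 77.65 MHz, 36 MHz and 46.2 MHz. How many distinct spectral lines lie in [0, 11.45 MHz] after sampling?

fs/2 = 11.45 MHz.
77.65 MHz mod fs = 8.95 MHz.
8.95 MHz ≤ fs/2 = 11.45 MHz, appears at 8.95 MHz.
36 MHz mod fs = 13.1 MHz.
13.1 MHz > fs/2 = 11.45 MHz, folds to fs − 13.1 MHz = 9.8 MHz.
46.2 MHz mod fs = 0.4 MHz.
0.4 MHz ≤ fs/2 = 11.45 MHz, appears at 0.4 MHz.
Distinct values: {0.4 MHz, 8.95 MHz, 9.8 MHz} → 3.

3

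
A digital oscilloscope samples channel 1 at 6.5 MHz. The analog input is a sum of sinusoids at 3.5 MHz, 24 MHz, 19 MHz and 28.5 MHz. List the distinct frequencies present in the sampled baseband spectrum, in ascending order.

fs/2 = 3.25 MHz.
3.5 MHz > fs/2 = 3.25 MHz, folds to fs − 3.5 MHz = 3 MHz.
24 MHz mod fs = 4.5 MHz.
4.5 MHz > fs/2 = 3.25 MHz, folds to fs − 4.5 MHz = 2 MHz.
19 MHz mod fs = 6 MHz.
6 MHz > fs/2 = 3.25 MHz, folds to fs − 6 MHz = 0.5 MHz.
28.5 MHz mod fs = 2.5 MHz.
2.5 MHz ≤ fs/2 = 3.25 MHz, appears at 2.5 MHz.
Distinct values: {0.5 MHz, 2 MHz, 2.5 MHz, 3 MHz}.

0.5 MHz, 2 MHz, 2.5 MHz, 3 MHz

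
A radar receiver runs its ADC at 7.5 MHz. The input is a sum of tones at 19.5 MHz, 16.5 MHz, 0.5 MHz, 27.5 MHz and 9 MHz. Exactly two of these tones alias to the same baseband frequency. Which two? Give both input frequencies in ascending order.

fs/2 = 3.75 MHz.
19.5 MHz mod fs = 4.5 MHz.
4.5 MHz > fs/2 = 3.75 MHz, folds to fs − 4.5 MHz = 3 MHz.
16.5 MHz mod fs = 1.5 MHz.
1.5 MHz ≤ fs/2 = 3.75 MHz, appears at 1.5 MHz.
0.5 MHz ≤ fs/2 = 3.75 MHz, passes unchanged.
27.5 MHz mod fs = 5 MHz.
5 MHz > fs/2 = 3.75 MHz, folds to fs − 5 MHz = 2.5 MHz.
9 MHz mod fs = 1.5 MHz.
1.5 MHz ≤ fs/2 = 3.75 MHz, appears at 1.5 MHz.
9 MHz and 16.5 MHz both map to 1.5 MHz.

9 MHz, 16.5 MHz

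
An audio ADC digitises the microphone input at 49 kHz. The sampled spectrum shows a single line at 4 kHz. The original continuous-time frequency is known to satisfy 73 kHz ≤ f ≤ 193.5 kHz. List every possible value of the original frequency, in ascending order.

Frequencies that alias to 4 kHz are k·fs ± 4 kHz for integer k ≥ 0.
k=0: 4 kHz.
k=1: 45 kHz, 53 kHz.
k=2: 94 kHz, 102 kHz.
k=3: 143 kHz, 151 kHz.
k=4: 192 kHz, 200 kHz.
k=5: 241 kHz, 249 kHz.
Within [73 kHz, 193.5 kHz]: 94 kHz, 102 kHz, 143 kHz, 151 kHz, 192 kHz.

94 kHz, 102 kHz, 143 kHz, 151 kHz, 192 kHz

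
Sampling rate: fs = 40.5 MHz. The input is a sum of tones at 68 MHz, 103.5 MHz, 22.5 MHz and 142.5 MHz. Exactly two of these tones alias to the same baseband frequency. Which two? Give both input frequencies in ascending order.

fs/2 = 20.25 MHz.
68 MHz mod fs = 27.5 MHz.
27.5 MHz > fs/2 = 20.25 MHz, folds to fs − 27.5 MHz = 13 MHz.
103.5 MHz mod fs = 22.5 MHz.
22.5 MHz > fs/2 = 20.25 MHz, folds to fs − 22.5 MHz = 18 MHz.
22.5 MHz > fs/2 = 20.25 MHz, folds to fs − 22.5 MHz = 18 MHz.
142.5 MHz mod fs = 21 MHz.
21 MHz > fs/2 = 20.25 MHz, folds to fs − 21 MHz = 19.5 MHz.
22.5 MHz and 103.5 MHz both map to 18 MHz.

22.5 MHz, 103.5 MHz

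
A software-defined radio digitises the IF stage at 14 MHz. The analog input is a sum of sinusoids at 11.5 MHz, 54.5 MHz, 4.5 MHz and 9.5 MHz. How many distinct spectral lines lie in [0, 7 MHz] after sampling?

3

fs/2 = 7 MHz.
11.5 MHz > fs/2 = 7 MHz, folds to fs − 11.5 MHz = 2.5 MHz.
54.5 MHz mod fs = 12.5 MHz.
12.5 MHz > fs/2 = 7 MHz, folds to fs − 12.5 MHz = 1.5 MHz.
4.5 MHz ≤ fs/2 = 7 MHz, passes unchanged.
9.5 MHz > fs/2 = 7 MHz, folds to fs − 9.5 MHz = 4.5 MHz.
Distinct values: {1.5 MHz, 2.5 MHz, 4.5 MHz} → 3.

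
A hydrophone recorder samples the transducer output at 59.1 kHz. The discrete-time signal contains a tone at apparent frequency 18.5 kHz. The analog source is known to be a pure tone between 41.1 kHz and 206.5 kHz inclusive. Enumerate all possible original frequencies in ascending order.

77.6 kHz, 99.7 kHz, 136.7 kHz, 158.8 kHz, 195.8 kHz

Frequencies that alias to 18.5 kHz are k·fs ± 18.5 kHz for integer k ≥ 0.
k=0: 18.5 kHz.
k=1: 40.6 kHz, 77.6 kHz.
k=2: 99.7 kHz, 136.7 kHz.
k=3: 158.8 kHz, 195.8 kHz.
k=4: 217.9 kHz, 254.9 kHz.
Within [41.1 kHz, 206.5 kHz]: 77.6 kHz, 99.7 kHz, 136.7 kHz, 158.8 kHz, 195.8 kHz.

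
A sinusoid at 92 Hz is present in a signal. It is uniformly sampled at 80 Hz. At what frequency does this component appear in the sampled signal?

92 Hz mod fs = 12 Hz.
12 Hz ≤ fs/2 = 40 Hz, appears at 12 Hz.

12 Hz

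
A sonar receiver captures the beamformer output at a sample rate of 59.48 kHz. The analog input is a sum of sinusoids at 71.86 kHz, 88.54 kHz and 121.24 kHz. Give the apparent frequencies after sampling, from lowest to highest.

2.28 kHz, 12.38 kHz, 29.06 kHz

fs/2 = 29.74 kHz.
71.86 kHz mod fs = 12.38 kHz.
12.38 kHz ≤ fs/2 = 29.74 kHz, appears at 12.38 kHz.
88.54 kHz mod fs = 29.06 kHz.
29.06 kHz ≤ fs/2 = 29.74 kHz, appears at 29.06 kHz.
121.24 kHz mod fs = 2.28 kHz.
2.28 kHz ≤ fs/2 = 29.74 kHz, appears at 2.28 kHz.
Distinct values: {2.28 kHz, 12.38 kHz, 29.06 kHz}.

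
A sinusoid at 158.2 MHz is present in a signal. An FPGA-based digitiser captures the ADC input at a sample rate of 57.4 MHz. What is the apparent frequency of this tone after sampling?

14 MHz

158.2 MHz mod fs = 43.4 MHz.
43.4 MHz > fs/2 = 28.7 MHz, folds to fs − 43.4 MHz = 14 MHz.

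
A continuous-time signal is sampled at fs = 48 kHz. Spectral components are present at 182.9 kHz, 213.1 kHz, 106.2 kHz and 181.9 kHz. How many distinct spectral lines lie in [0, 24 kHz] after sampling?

fs/2 = 24 kHz.
182.9 kHz mod fs = 38.9 kHz.
38.9 kHz > fs/2 = 24 kHz, folds to fs − 38.9 kHz = 9.1 kHz.
213.1 kHz mod fs = 21.1 kHz.
21.1 kHz ≤ fs/2 = 24 kHz, appears at 21.1 kHz.
106.2 kHz mod fs = 10.2 kHz.
10.2 kHz ≤ fs/2 = 24 kHz, appears at 10.2 kHz.
181.9 kHz mod fs = 37.9 kHz.
37.9 kHz > fs/2 = 24 kHz, folds to fs − 37.9 kHz = 10.1 kHz.
Distinct values: {9.1 kHz, 10.1 kHz, 10.2 kHz, 21.1 kHz} → 4.

4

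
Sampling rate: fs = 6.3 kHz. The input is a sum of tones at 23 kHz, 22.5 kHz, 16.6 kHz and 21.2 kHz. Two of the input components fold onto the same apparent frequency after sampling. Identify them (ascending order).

fs/2 = 3.15 kHz.
23 kHz mod fs = 4.1 kHz.
4.1 kHz > fs/2 = 3.15 kHz, folds to fs − 4.1 kHz = 2.2 kHz.
22.5 kHz mod fs = 3.6 kHz.
3.6 kHz > fs/2 = 3.15 kHz, folds to fs − 3.6 kHz = 2.7 kHz.
16.6 kHz mod fs = 4 kHz.
4 kHz > fs/2 = 3.15 kHz, folds to fs − 4 kHz = 2.3 kHz.
21.2 kHz mod fs = 2.3 kHz.
2.3 kHz ≤ fs/2 = 3.15 kHz, appears at 2.3 kHz.
16.6 kHz and 21.2 kHz both map to 2.3 kHz.

16.6 kHz, 21.2 kHz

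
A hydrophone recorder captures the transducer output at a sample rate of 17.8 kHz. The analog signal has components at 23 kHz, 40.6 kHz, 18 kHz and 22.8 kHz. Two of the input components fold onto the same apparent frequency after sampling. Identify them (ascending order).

22.8 kHz, 40.6 kHz

fs/2 = 8.9 kHz.
23 kHz mod fs = 5.2 kHz.
5.2 kHz ≤ fs/2 = 8.9 kHz, appears at 5.2 kHz.
40.6 kHz mod fs = 5 kHz.
5 kHz ≤ fs/2 = 8.9 kHz, appears at 5 kHz.
18 kHz mod fs = 0.2 kHz.
0.2 kHz ≤ fs/2 = 8.9 kHz, appears at 0.2 kHz.
22.8 kHz mod fs = 5 kHz.
5 kHz ≤ fs/2 = 8.9 kHz, appears at 5 kHz.
22.8 kHz and 40.6 kHz both map to 5 kHz.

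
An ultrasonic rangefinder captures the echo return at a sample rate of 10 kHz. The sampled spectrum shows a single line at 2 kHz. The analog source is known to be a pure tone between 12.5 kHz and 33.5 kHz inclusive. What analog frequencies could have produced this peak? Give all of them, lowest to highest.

18 kHz, 22 kHz, 28 kHz, 32 kHz

Frequencies that alias to 2 kHz are k·fs ± 2 kHz for integer k ≥ 0.
k=0: 2 kHz.
k=1: 8 kHz, 12 kHz.
k=2: 18 kHz, 22 kHz.
k=3: 28 kHz, 32 kHz.
k=4: 38 kHz, 42 kHz.
Within [12.5 kHz, 33.5 kHz]: 18 kHz, 22 kHz, 28 kHz, 32 kHz.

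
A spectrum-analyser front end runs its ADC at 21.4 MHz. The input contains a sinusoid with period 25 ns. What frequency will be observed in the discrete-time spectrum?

2.8 MHz

T = 25 ns → f = 1/T = 40 MHz.
40 MHz mod fs = 18.6 MHz.
18.6 MHz > fs/2 = 10.7 MHz, folds to fs − 18.6 MHz = 2.8 MHz.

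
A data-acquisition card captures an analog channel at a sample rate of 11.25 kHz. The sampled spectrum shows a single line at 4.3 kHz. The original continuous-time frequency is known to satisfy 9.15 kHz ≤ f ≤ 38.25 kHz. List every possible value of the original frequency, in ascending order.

15.55 kHz, 18.2 kHz, 26.8 kHz, 29.45 kHz, 38.05 kHz

Frequencies that alias to 4.3 kHz are k·fs ± 4.3 kHz for integer k ≥ 0.
k=0: 4.3 kHz.
k=1: 6.95 kHz, 15.55 kHz.
k=2: 18.2 kHz, 26.8 kHz.
k=3: 29.45 kHz, 38.05 kHz.
k=4: 40.7 kHz, 49.3 kHz.
Within [9.15 kHz, 38.25 kHz]: 15.55 kHz, 18.2 kHz, 26.8 kHz, 29.45 kHz, 38.05 kHz.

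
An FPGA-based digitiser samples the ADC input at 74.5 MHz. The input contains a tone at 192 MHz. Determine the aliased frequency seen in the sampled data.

192 MHz mod fs = 43 MHz.
43 MHz > fs/2 = 37.25 MHz, folds to fs − 43 MHz = 31.5 MHz.

31.5 MHz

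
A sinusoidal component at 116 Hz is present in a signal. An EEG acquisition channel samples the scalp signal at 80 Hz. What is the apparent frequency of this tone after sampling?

36 Hz

116 Hz mod fs = 36 Hz.
36 Hz ≤ fs/2 = 40 Hz, appears at 36 Hz.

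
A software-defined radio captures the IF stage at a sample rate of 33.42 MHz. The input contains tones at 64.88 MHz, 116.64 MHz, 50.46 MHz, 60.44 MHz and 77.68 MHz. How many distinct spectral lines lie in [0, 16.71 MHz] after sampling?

4

fs/2 = 16.71 MHz.
64.88 MHz mod fs = 31.46 MHz.
31.46 MHz > fs/2 = 16.71 MHz, folds to fs − 31.46 MHz = 1.96 MHz.
116.64 MHz mod fs = 16.38 MHz.
16.38 MHz ≤ fs/2 = 16.71 MHz, appears at 16.38 MHz.
50.46 MHz mod fs = 17.04 MHz.
17.04 MHz > fs/2 = 16.71 MHz, folds to fs − 17.04 MHz = 16.38 MHz.
60.44 MHz mod fs = 27.02 MHz.
27.02 MHz > fs/2 = 16.71 MHz, folds to fs − 27.02 MHz = 6.4 MHz.
77.68 MHz mod fs = 10.84 MHz.
10.84 MHz ≤ fs/2 = 16.71 MHz, appears at 10.84 MHz.
Distinct values: {1.96 MHz, 6.4 MHz, 10.84 MHz, 16.38 MHz} → 4.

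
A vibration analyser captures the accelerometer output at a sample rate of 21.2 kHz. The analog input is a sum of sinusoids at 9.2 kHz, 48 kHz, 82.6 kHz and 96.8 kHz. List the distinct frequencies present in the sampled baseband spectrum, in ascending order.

fs/2 = 10.6 kHz.
9.2 kHz ≤ fs/2 = 10.6 kHz, passes unchanged.
48 kHz mod fs = 5.6 kHz.
5.6 kHz ≤ fs/2 = 10.6 kHz, appears at 5.6 kHz.
82.6 kHz mod fs = 19 kHz.
19 kHz > fs/2 = 10.6 kHz, folds to fs − 19 kHz = 2.2 kHz.
96.8 kHz mod fs = 12 kHz.
12 kHz > fs/2 = 10.6 kHz, folds to fs − 12 kHz = 9.2 kHz.
Distinct values: {2.2 kHz, 5.6 kHz, 9.2 kHz}.

2.2 kHz, 5.6 kHz, 9.2 kHz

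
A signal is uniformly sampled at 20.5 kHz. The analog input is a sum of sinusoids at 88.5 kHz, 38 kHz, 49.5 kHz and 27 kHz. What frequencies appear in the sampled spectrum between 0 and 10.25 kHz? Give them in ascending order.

fs/2 = 10.25 kHz.
88.5 kHz mod fs = 6.5 kHz.
6.5 kHz ≤ fs/2 = 10.25 kHz, appears at 6.5 kHz.
38 kHz mod fs = 17.5 kHz.
17.5 kHz > fs/2 = 10.25 kHz, folds to fs − 17.5 kHz = 3 kHz.
49.5 kHz mod fs = 8.5 kHz.
8.5 kHz ≤ fs/2 = 10.25 kHz, appears at 8.5 kHz.
27 kHz mod fs = 6.5 kHz.
6.5 kHz ≤ fs/2 = 10.25 kHz, appears at 6.5 kHz.
Distinct values: {3 kHz, 6.5 kHz, 8.5 kHz}.

3 kHz, 6.5 kHz, 8.5 kHz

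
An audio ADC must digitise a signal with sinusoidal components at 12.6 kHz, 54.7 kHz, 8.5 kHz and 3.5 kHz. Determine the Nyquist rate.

109.4 kHz

Highest-frequency component: 54.7 kHz.
Nyquist rate = 2 × 54.7 kHz = 109.4 kHz.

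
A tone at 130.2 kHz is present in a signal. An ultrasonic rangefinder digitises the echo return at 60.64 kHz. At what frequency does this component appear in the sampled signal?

8.92 kHz

130.2 kHz mod fs = 8.92 kHz.
8.92 kHz ≤ fs/2 = 30.32 kHz, appears at 8.92 kHz.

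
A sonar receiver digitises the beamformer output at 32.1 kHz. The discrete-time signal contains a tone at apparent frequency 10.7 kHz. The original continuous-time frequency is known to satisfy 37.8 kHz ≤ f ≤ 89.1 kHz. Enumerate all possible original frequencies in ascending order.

Frequencies that alias to 10.7 kHz are k·fs ± 10.7 kHz for integer k ≥ 0.
k=0: 10.7 kHz.
k=1: 21.4 kHz, 42.8 kHz.
k=2: 53.5 kHz, 74.9 kHz.
k=3: 85.6 kHz, 107 kHz.
k=4: 117.7 kHz, 139.1 kHz.
Within [37.8 kHz, 89.1 kHz]: 42.8 kHz, 53.5 kHz, 74.9 kHz, 85.6 kHz.

42.8 kHz, 53.5 kHz, 74.9 kHz, 85.6 kHz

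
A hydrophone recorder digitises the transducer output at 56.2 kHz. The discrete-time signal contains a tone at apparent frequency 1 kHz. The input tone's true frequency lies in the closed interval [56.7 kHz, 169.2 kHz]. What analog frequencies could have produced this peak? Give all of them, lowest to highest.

57.2 kHz, 111.4 kHz, 113.4 kHz, 167.6 kHz

Frequencies that alias to 1 kHz are k·fs ± 1 kHz for integer k ≥ 0.
k=0: 1 kHz.
k=1: 55.2 kHz, 57.2 kHz.
k=2: 111.4 kHz, 113.4 kHz.
k=3: 167.6 kHz, 169.6 kHz.
k=4: 223.8 kHz, 225.8 kHz.
Within [56.7 kHz, 169.2 kHz]: 57.2 kHz, 111.4 kHz, 113.4 kHz, 167.6 kHz.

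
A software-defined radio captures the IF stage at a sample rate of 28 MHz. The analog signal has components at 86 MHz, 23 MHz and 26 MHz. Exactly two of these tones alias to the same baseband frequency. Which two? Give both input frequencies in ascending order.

fs/2 = 14 MHz.
86 MHz mod fs = 2 MHz.
2 MHz ≤ fs/2 = 14 MHz, appears at 2 MHz.
23 MHz > fs/2 = 14 MHz, folds to fs − 23 MHz = 5 MHz.
26 MHz > fs/2 = 14 MHz, folds to fs − 26 MHz = 2 MHz.
26 MHz and 86 MHz both map to 2 MHz.

26 MHz, 86 MHz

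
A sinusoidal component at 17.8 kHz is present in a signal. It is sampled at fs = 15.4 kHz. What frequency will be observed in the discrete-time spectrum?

2.4 kHz

17.8 kHz mod fs = 2.4 kHz.
2.4 kHz ≤ fs/2 = 7.7 kHz, appears at 2.4 kHz.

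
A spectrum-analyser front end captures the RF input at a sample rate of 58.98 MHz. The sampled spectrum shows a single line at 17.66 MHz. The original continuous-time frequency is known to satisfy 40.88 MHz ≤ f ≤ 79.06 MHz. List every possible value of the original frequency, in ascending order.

Frequencies that alias to 17.66 MHz are k·fs ± 17.66 MHz for integer k ≥ 0.
k=0: 17.66 MHz.
k=1: 41.32 MHz, 76.64 MHz.
k=2: 100.3 MHz, 135.62 MHz.
Within [40.88 MHz, 79.06 MHz]: 41.32 MHz, 76.64 MHz.

41.32 MHz, 76.64 MHz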